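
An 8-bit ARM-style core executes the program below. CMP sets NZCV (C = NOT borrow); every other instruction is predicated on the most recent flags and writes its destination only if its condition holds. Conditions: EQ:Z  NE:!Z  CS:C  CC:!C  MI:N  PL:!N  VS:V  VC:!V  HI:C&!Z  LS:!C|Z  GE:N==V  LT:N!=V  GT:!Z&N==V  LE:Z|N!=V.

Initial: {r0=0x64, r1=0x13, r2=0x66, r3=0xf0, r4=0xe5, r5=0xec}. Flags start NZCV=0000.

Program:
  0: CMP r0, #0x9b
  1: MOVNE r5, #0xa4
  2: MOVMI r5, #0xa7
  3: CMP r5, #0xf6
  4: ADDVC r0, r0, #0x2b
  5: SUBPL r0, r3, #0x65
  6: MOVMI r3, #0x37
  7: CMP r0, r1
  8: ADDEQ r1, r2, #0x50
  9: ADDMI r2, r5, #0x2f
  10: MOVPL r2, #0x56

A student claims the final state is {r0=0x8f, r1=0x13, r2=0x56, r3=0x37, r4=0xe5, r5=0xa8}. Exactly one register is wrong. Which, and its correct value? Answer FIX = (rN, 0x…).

FIX = (r5, 0xa7)

[0] flags=1001 → (cmp)
[1] flags=1001 NE?T → r5=0xa4
[2] flags=1001 MI?T → r5=0xa7
[3] flags=1000 → (cmp)
[4] flags=1000 VC?T → r0=0x8f
[5] flags=1000 PL?F → skip
[6] flags=1000 MI?T → r3=0x37
[7] flags=0011 → (cmp)
[8] flags=0011 EQ?F → skip
[9] flags=0011 MI?F → skip
[10] flags=0011 PL?T → r2=0x56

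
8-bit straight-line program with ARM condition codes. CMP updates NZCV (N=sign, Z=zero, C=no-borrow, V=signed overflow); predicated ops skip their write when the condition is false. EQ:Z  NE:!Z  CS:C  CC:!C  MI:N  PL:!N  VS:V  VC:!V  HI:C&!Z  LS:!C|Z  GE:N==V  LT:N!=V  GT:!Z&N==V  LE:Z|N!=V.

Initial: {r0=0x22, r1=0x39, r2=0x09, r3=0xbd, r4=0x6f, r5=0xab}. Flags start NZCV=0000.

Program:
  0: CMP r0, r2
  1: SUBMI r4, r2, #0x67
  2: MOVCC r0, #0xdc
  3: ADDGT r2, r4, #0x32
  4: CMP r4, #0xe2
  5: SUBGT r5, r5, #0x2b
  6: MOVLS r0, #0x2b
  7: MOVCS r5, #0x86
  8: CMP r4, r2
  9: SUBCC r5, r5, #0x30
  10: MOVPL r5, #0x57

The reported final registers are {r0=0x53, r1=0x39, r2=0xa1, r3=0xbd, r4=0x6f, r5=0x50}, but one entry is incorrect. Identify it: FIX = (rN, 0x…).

FIX = (r0, 0x2b)

0: ✓ CMP  NZCV=0010
1: · SUBMI
2: · MOVCC
3: ✓ ADDGT  r2←0xa1
4: ✓ CMP  NZCV=1001
5: ✓ SUBGT  r5←0x80
6: ✓ MOVLS  r0←0x2b
7: · MOVCS
8: ✓ CMP  NZCV=1001
9: ✓ SUBCC  r5←0x50
10: · MOVPL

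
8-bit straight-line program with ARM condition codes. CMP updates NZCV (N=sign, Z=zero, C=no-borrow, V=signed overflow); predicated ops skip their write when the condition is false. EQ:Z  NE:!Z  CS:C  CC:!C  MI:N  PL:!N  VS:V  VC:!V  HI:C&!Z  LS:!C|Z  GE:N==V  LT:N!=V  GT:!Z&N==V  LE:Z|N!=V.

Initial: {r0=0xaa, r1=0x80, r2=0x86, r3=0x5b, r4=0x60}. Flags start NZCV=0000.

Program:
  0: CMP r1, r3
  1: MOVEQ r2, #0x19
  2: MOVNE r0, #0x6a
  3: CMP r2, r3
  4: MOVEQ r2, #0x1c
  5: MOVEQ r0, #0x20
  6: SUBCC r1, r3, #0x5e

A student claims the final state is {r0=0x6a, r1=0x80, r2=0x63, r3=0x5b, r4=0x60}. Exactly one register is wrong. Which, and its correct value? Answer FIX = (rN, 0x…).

[0] flags=0011 → (cmp)
[1] flags=0011 EQ?F → skip
[2] flags=0011 NE?T → r0=0x6a
[3] flags=0011 → (cmp)
[4] flags=0011 EQ?F → skip
[5] flags=0011 EQ?F → skip
[6] flags=0011 CC?F → skip

FIX = (r2, 0x86)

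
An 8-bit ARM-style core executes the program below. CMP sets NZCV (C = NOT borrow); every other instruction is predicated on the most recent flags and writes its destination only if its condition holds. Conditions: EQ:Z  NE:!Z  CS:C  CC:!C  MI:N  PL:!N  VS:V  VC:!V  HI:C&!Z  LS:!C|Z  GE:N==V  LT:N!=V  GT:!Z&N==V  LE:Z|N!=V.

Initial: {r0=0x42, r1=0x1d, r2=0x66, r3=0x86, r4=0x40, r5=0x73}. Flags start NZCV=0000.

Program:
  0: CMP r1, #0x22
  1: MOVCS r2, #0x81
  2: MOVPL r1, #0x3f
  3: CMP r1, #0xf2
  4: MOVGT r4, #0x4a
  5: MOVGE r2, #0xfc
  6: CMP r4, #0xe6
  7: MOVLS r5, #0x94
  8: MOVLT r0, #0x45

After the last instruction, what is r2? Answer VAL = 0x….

0: ✓ CMP  NZCV=1000
1: · MOVCS
2: · MOVPL
3: ✓ CMP  NZCV=0000
4: ✓ MOVGT  r4←0x4a
5: ✓ MOVGE  r2←0xfc
6: ✓ CMP  NZCV=0000
7: ✓ MOVLS  r5←0x94
8: · MOVLT

VAL = 0xfc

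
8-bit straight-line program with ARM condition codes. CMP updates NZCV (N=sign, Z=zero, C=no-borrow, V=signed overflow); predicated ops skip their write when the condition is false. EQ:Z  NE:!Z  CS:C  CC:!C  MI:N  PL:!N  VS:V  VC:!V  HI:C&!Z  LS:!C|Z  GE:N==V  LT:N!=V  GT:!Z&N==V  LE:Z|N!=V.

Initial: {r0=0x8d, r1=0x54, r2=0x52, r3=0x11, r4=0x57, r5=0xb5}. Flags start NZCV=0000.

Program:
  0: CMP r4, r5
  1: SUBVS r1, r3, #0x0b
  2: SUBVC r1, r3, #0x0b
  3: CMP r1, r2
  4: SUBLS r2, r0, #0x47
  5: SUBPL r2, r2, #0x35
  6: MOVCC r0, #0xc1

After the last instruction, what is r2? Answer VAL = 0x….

0: ✓ CMP  NZCV=1001
1: ✓ SUBVS  r1←0x06
2: · SUBVC
3: ✓ CMP  NZCV=1000
4: ✓ SUBLS  r2←0x46
5: · SUBPL
6: ✓ MOVCC  r0←0xc1

VAL = 0x46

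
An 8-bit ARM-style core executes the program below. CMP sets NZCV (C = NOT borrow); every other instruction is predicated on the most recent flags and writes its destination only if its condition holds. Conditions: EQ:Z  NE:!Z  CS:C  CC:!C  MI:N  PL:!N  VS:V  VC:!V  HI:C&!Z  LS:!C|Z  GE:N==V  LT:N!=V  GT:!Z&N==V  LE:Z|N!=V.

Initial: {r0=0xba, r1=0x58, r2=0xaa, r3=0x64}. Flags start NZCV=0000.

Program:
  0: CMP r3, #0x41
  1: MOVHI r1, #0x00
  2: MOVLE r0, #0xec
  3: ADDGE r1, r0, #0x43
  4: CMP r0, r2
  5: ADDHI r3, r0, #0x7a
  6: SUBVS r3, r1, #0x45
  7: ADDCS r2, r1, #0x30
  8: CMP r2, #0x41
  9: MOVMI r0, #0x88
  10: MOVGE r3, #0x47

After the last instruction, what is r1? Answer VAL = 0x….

VAL = 0xfd

[0] flags=0010 → (cmp)
[1] flags=0010 HI?T → r1=0x00
[2] flags=0010 LE?F → skip
[3] flags=0010 GE?T → r1=0xfd
[4] flags=0010 → (cmp)
[5] flags=0010 HI?T → r3=0x34
[6] flags=0010 VS?F → skip
[7] flags=0010 CS?T → r2=0x2d
[8] flags=1000 → (cmp)
[9] flags=1000 MI?T → r0=0x88
[10] flags=1000 GE?F → skip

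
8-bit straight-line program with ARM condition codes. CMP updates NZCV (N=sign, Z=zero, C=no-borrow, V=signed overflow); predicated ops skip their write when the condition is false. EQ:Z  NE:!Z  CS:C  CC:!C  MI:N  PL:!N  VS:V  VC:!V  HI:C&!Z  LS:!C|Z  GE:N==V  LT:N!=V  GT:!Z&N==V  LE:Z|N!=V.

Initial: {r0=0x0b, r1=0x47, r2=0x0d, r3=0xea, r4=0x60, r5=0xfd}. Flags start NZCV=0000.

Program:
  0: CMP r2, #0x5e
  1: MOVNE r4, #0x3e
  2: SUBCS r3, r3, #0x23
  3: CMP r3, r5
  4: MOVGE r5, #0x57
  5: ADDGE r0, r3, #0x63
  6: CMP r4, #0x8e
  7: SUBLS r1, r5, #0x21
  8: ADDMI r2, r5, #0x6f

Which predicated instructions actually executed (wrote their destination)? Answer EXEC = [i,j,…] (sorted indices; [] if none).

[0] flags=1000 → (cmp)
[1] flags=1000 NE?T → r4=0x3e
[2] flags=1000 CS?F → skip
[3] flags=1000 → (cmp)
[4] flags=1000 GE?F → skip
[5] flags=1000 GE?F → skip
[6] flags=1001 → (cmp)
[7] flags=1001 LS?T → r1=0xdc
[8] flags=1001 MI?T → r2=0x6c

EXEC = [1,7,8]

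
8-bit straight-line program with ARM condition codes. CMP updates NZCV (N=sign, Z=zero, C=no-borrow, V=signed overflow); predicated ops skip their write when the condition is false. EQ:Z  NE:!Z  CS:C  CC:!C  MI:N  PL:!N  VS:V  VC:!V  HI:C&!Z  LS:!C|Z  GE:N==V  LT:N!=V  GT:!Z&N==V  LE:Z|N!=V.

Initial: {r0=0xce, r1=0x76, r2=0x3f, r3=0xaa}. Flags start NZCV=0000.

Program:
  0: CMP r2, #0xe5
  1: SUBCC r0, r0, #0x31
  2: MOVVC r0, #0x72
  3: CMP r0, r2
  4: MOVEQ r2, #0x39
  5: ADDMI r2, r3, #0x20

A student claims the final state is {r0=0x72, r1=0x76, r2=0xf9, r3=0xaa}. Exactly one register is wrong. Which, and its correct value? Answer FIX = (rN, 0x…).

0: ✓ CMP  NZCV=0000
1: ✓ SUBCC  r0←0x9d
2: ✓ MOVVC  r0←0x72
3: ✓ CMP  NZCV=0010
4: · MOVEQ
5: · ADDMI

FIX = (r2, 0x3f)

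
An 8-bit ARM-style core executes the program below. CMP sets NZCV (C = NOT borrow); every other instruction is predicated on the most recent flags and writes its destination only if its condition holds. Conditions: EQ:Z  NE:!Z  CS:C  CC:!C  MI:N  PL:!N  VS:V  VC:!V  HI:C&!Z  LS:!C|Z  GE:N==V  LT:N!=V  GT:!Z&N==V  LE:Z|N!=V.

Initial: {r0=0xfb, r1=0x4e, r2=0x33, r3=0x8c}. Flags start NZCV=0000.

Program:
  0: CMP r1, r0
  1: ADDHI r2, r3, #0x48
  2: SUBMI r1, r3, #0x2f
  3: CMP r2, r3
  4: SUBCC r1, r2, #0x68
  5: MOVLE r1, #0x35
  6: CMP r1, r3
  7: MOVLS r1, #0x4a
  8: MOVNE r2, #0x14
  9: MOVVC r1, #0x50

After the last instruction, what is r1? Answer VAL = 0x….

VAL = 0x50

[0] flags=0000 → (cmp)
[1] flags=0000 HI?F → skip
[2] flags=0000 MI?F → skip
[3] flags=1001 → (cmp)
[4] flags=1001 CC?T → r1=0xcb
[5] flags=1001 LE?F → skip
[6] flags=0010 → (cmp)
[7] flags=0010 LS?F → skip
[8] flags=0010 NE?T → r2=0x14
[9] flags=0010 VC?T → r1=0x50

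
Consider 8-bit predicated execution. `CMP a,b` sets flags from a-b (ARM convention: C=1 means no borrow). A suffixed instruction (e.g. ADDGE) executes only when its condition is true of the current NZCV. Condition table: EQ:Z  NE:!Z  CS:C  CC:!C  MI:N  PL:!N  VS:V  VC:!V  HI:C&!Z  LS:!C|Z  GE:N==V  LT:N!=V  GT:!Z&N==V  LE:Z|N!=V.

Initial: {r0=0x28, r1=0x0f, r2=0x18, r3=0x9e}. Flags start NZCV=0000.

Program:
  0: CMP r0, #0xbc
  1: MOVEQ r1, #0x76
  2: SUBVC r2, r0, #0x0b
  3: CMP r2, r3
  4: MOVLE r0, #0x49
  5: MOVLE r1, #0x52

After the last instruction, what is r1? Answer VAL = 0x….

VAL = 0x0f

[0] flags=0000 → (cmp)
[1] flags=0000 EQ?F → skip
[2] flags=0000 VC?T → r2=0x1d
[3] flags=0000 → (cmp)
[4] flags=0000 LE?F → skip
[5] flags=0000 LE?F → skip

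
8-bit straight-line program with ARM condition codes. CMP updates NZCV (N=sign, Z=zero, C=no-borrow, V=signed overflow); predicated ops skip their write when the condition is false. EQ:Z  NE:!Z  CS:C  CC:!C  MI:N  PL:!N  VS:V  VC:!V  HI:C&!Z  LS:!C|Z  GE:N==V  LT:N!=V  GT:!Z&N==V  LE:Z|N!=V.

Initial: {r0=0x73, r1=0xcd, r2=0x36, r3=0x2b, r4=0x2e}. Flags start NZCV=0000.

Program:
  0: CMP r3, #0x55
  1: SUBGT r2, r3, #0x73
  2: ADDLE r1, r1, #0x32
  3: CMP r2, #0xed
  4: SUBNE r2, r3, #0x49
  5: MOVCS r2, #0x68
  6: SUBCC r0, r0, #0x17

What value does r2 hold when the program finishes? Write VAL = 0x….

[0] flags=1000 → (cmp)
[1] flags=1000 GT?F → skip
[2] flags=1000 LE?T → r1=0xff
[3] flags=0000 → (cmp)
[4] flags=0000 NE?T → r2=0xe2
[5] flags=0000 CS?F → skip
[6] flags=0000 CC?T → r0=0x5c

VAL = 0xe2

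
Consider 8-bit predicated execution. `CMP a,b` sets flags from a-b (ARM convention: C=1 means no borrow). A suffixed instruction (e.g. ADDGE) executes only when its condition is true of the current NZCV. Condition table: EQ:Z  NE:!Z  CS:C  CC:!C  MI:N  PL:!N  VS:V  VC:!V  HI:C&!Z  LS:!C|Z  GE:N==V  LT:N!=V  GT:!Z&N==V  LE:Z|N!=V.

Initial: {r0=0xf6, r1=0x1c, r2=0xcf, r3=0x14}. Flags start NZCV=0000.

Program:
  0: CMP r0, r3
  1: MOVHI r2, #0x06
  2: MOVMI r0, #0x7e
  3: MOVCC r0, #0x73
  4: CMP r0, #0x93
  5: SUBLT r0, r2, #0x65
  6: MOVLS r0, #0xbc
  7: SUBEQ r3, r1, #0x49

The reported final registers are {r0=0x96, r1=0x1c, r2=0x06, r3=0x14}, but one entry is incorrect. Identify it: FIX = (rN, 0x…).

FIX = (r0, 0xbc)

[0] flags=1010 → (cmp)
[1] flags=1010 HI?T → r2=0x06
[2] flags=1010 MI?T → r0=0x7e
[3] flags=1010 CC?F → skip
[4] flags=1001 → (cmp)
[5] flags=1001 LT?F → skip
[6] flags=1001 LS?T → r0=0xbc
[7] flags=1001 EQ?F → skip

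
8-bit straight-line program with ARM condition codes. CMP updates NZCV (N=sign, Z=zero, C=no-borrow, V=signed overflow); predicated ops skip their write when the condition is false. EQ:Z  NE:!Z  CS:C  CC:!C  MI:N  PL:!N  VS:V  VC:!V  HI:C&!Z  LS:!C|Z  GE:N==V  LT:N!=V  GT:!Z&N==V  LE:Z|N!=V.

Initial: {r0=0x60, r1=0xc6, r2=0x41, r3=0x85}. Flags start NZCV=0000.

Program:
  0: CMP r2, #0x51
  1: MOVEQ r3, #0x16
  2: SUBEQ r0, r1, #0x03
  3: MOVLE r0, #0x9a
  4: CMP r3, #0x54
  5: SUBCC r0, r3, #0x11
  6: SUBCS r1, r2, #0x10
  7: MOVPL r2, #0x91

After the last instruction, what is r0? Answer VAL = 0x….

VAL = 0x9a

[0] flags=1000 → (cmp)
[1] flags=1000 EQ?F → skip
[2] flags=1000 EQ?F → skip
[3] flags=1000 LE?T → r0=0x9a
[4] flags=0011 → (cmp)
[5] flags=0011 CC?F → skip
[6] flags=0011 CS?T → r1=0x31
[7] flags=0011 PL?T → r2=0x91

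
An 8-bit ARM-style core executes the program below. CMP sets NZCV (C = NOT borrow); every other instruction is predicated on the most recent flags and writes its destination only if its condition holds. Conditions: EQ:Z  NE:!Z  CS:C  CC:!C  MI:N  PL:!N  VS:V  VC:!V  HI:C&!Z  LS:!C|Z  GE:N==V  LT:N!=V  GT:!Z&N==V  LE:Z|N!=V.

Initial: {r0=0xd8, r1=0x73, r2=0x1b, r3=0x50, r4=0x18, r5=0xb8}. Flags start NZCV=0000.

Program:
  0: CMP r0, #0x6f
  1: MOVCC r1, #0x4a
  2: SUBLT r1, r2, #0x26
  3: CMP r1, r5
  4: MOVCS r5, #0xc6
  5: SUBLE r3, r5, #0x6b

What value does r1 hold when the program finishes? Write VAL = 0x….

0: ✓ CMP  NZCV=0011
1: · MOVCC
2: ✓ SUBLT  r1←0xf5
3: ✓ CMP  NZCV=0010
4: ✓ MOVCS  r5←0xc6
5: · SUBLE

VAL = 0xf5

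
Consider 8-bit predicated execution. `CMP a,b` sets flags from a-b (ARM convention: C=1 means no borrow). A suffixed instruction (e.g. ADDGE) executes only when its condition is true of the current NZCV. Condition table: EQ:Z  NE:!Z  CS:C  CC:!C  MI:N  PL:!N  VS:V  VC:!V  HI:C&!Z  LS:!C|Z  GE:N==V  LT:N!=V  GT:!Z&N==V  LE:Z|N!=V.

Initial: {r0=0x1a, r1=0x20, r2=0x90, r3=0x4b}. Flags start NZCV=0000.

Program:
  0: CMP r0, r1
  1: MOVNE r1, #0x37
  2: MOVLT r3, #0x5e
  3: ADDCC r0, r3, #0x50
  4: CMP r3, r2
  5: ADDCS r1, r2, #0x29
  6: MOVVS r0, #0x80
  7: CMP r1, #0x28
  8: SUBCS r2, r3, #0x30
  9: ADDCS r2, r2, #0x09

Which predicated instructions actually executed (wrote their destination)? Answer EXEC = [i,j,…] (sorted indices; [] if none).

0: ✓ CMP  NZCV=1000
1: ✓ MOVNE  r1←0x37
2: ✓ MOVLT  r3←0x5e
3: ✓ ADDCC  r0←0xae
4: ✓ CMP  NZCV=1001
5: · ADDCS
6: ✓ MOVVS  r0←0x80
7: ✓ CMP  NZCV=0010
8: ✓ SUBCS  r2←0x2e
9: ✓ ADDCS  r2←0x37

EXEC = [1,2,3,6,8,9]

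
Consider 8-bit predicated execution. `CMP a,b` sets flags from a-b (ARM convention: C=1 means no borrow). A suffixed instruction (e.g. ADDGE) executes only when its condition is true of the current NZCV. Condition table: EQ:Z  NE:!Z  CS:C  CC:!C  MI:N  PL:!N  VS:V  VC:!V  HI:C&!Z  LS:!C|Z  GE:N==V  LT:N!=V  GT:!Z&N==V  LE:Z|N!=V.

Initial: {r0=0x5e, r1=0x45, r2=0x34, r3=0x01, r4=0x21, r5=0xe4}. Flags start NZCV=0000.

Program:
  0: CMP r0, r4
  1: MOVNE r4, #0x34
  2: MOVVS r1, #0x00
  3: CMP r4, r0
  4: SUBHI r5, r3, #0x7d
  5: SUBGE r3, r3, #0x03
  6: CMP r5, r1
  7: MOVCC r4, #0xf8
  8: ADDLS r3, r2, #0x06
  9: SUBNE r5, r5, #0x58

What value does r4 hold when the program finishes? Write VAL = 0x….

VAL = 0x34

[0] flags=0010 → (cmp)
[1] flags=0010 NE?T → r4=0x34
[2] flags=0010 VS?F → skip
[3] flags=1000 → (cmp)
[4] flags=1000 HI?F → skip
[5] flags=1000 GE?F → skip
[6] flags=1010 → (cmp)
[7] flags=1010 CC?F → skip
[8] flags=1010 LS?F → skip
[9] flags=1010 NE?T → r5=0x8c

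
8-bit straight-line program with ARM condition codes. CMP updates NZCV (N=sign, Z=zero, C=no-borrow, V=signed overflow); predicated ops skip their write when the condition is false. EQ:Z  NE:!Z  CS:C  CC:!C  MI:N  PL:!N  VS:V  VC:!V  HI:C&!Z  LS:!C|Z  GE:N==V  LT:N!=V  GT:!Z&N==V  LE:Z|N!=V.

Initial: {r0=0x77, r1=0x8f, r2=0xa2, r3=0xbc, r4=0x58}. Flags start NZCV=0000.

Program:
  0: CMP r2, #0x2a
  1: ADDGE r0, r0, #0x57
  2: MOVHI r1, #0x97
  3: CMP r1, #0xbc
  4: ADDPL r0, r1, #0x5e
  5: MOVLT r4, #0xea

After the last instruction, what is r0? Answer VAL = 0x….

VAL = 0x77

0: ✓ CMP  NZCV=0011
1: · ADDGE
2: ✓ MOVHI  r1←0x97
3: ✓ CMP  NZCV=1000
4: · ADDPL
5: ✓ MOVLT  r4←0xea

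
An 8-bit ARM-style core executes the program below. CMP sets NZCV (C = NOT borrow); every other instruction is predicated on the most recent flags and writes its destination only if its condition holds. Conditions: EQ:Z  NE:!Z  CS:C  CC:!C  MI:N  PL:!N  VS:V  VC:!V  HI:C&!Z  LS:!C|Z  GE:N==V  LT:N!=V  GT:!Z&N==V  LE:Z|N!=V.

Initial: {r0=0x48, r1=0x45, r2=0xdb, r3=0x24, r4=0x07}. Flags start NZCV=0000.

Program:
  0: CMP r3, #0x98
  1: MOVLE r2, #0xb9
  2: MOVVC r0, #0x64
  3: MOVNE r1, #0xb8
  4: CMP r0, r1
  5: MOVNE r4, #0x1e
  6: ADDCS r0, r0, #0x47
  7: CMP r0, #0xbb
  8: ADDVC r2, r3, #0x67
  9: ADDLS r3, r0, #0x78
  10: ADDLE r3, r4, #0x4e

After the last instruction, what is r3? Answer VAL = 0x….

[0] flags=1001 → (cmp)
[1] flags=1001 LE?F → skip
[2] flags=1001 VC?F → skip
[3] flags=1001 NE?T → r1=0xb8
[4] flags=1001 → (cmp)
[5] flags=1001 NE?T → r4=0x1e
[6] flags=1001 CS?F → skip
[7] flags=1001 → (cmp)
[8] flags=1001 VC?F → skip
[9] flags=1001 LS?T → r3=0xc0
[10] flags=1001 LE?F → skip

VAL = 0xc0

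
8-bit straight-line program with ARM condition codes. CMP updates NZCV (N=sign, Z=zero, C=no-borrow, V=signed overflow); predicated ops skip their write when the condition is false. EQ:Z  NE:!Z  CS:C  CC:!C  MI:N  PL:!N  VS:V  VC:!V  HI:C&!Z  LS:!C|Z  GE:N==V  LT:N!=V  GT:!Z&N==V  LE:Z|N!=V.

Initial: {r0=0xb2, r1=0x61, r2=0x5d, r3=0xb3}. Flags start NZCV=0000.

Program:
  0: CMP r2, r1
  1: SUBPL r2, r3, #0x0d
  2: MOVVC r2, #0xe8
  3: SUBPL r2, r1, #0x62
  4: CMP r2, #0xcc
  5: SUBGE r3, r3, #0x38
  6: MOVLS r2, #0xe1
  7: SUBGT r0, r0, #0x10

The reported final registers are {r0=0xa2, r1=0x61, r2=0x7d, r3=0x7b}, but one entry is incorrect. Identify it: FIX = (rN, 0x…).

FIX = (r2, 0xe8)

0: ✓ CMP  NZCV=1000
1: · SUBPL
2: ✓ MOVVC  r2←0xe8
3: · SUBPL
4: ✓ CMP  NZCV=0010
5: ✓ SUBGE  r3←0x7b
6: · MOVLS
7: ✓ SUBGT  r0←0xa2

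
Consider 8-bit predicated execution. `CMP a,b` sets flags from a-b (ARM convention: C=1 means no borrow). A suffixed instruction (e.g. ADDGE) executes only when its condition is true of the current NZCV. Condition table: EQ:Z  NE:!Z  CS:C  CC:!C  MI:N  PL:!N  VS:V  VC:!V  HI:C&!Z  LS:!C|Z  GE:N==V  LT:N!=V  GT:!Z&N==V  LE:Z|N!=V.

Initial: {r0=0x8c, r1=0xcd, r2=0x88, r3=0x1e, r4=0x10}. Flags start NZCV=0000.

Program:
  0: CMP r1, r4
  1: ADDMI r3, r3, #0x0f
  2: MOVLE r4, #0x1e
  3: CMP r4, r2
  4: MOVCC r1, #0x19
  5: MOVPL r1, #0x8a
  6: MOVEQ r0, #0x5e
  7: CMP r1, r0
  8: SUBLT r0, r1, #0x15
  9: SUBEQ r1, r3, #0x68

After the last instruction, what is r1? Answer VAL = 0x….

0: ✓ CMP  NZCV=1010
1: ✓ ADDMI  r3←0x2d
2: ✓ MOVLE  r4←0x1e
3: ✓ CMP  NZCV=1001
4: ✓ MOVCC  r1←0x19
5: · MOVPL
6: · MOVEQ
7: ✓ CMP  NZCV=1001
8: · SUBLT
9: · SUBEQ

VAL = 0x19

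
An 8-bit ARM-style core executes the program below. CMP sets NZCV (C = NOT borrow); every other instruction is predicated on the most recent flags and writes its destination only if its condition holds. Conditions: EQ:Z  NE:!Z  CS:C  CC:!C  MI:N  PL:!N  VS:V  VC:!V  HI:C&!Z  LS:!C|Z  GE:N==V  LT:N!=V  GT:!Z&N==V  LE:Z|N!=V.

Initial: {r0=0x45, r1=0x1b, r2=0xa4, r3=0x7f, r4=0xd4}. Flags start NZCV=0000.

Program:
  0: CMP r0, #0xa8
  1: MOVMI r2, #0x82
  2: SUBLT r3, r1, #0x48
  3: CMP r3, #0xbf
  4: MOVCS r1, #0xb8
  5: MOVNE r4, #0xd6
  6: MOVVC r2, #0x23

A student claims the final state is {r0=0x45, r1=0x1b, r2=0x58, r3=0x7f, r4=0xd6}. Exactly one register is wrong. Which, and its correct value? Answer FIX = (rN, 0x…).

[0] flags=1001 → (cmp)
[1] flags=1001 MI?T → r2=0x82
[2] flags=1001 LT?F → skip
[3] flags=1001 → (cmp)
[4] flags=1001 CS?F → skip
[5] flags=1001 NE?T → r4=0xd6
[6] flags=1001 VC?F → skip

FIX = (r2, 0x82)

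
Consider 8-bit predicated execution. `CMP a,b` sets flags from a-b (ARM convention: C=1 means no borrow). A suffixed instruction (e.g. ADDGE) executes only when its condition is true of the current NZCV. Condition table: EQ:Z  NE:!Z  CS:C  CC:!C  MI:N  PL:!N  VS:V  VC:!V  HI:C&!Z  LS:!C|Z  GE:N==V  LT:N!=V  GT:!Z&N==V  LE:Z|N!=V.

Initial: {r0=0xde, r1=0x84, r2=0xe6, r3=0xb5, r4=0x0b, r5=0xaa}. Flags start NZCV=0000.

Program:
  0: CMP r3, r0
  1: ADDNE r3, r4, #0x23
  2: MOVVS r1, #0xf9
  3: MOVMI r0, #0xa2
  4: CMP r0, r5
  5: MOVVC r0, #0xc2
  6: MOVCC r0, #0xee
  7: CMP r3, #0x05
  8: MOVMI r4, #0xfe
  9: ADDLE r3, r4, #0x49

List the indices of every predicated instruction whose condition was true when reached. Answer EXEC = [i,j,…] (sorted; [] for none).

EXEC = [1,3,5,6]

0: ✓ CMP  NZCV=1000
1: ✓ ADDNE  r3←0x2e
2: · MOVVS
3: ✓ MOVMI  r0←0xa2
4: ✓ CMP  NZCV=1000
5: ✓ MOVVC  r0←0xc2
6: ✓ MOVCC  r0←0xee
7: ✓ CMP  NZCV=0010
8: · MOVMI
9: · ADDLE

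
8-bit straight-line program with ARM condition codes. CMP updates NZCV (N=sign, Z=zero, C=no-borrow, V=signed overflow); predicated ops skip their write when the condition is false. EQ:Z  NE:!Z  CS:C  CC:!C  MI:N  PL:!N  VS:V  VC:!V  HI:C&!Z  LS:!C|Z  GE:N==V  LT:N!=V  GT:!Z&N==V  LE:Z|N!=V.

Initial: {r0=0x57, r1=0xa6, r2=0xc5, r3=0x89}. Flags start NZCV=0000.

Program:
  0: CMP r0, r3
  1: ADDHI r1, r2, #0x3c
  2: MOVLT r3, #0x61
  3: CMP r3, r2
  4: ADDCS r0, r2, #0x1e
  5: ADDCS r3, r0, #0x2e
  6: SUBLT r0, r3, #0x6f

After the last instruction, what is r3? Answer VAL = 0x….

[0] flags=1001 → (cmp)
[1] flags=1001 HI?F → skip
[2] flags=1001 LT?F → skip
[3] flags=1000 → (cmp)
[4] flags=1000 CS?F → skip
[5] flags=1000 CS?F → skip
[6] flags=1000 LT?T → r0=0x1a

VAL = 0x89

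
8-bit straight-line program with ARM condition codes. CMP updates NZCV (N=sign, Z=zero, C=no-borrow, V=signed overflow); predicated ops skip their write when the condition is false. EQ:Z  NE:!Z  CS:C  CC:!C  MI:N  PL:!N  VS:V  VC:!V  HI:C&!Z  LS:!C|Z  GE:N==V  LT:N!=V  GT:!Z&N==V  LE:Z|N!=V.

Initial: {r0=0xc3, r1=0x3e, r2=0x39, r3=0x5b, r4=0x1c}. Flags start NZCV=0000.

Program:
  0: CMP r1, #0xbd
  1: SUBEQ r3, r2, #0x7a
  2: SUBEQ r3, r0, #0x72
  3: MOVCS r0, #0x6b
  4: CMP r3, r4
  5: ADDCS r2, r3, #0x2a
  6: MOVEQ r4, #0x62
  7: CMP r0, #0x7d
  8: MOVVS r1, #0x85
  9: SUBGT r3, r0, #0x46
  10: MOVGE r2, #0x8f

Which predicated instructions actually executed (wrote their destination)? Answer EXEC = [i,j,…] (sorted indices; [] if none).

0: ✓ CMP  NZCV=1001
1: · SUBEQ
2: · SUBEQ
3: · MOVCS
4: ✓ CMP  NZCV=0010
5: ✓ ADDCS  r2←0x85
6: · MOVEQ
7: ✓ CMP  NZCV=0011
8: ✓ MOVVS  r1←0x85
9: · SUBGT
10: · MOVGE

EXEC = [5,8]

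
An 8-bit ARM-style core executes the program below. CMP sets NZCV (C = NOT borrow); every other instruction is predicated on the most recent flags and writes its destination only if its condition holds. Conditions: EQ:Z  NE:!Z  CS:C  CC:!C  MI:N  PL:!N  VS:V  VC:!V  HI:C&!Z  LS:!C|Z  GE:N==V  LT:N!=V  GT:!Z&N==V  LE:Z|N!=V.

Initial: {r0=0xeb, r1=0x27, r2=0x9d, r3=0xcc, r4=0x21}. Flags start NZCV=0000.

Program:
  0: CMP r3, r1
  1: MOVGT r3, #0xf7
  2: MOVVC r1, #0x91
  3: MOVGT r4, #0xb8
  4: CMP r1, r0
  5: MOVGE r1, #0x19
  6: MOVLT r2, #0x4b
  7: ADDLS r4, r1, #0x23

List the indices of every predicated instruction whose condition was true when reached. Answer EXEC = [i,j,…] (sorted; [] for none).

EXEC = [2,6,7]

[0] flags=1010 → (cmp)
[1] flags=1010 GT?F → skip
[2] flags=1010 VC?T → r1=0x91
[3] flags=1010 GT?F → skip
[4] flags=1000 → (cmp)
[5] flags=1000 GE?F → skip
[6] flags=1000 LT?T → r2=0x4b
[7] flags=1000 LS?T → r4=0xb4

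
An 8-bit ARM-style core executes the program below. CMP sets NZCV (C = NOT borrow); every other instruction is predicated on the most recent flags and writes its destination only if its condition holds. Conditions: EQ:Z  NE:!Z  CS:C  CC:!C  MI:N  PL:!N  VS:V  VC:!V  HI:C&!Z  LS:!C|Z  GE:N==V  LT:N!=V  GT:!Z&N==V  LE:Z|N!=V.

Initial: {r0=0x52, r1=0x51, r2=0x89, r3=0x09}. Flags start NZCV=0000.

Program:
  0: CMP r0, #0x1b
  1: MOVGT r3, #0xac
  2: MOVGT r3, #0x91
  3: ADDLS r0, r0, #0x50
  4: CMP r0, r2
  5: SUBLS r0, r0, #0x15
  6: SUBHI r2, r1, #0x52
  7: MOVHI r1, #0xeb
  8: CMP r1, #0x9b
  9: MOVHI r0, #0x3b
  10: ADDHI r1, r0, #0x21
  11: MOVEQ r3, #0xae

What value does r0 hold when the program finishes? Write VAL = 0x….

0: ✓ CMP  NZCV=0010
1: ✓ MOVGT  r3←0xac
2: ✓ MOVGT  r3←0x91
3: · ADDLS
4: ✓ CMP  NZCV=1001
5: ✓ SUBLS  r0←0x3d
6: · SUBHI
7: · MOVHI
8: ✓ CMP  NZCV=1001
9: · MOVHI
10: · ADDHI
11: · MOVEQ

VAL = 0x3d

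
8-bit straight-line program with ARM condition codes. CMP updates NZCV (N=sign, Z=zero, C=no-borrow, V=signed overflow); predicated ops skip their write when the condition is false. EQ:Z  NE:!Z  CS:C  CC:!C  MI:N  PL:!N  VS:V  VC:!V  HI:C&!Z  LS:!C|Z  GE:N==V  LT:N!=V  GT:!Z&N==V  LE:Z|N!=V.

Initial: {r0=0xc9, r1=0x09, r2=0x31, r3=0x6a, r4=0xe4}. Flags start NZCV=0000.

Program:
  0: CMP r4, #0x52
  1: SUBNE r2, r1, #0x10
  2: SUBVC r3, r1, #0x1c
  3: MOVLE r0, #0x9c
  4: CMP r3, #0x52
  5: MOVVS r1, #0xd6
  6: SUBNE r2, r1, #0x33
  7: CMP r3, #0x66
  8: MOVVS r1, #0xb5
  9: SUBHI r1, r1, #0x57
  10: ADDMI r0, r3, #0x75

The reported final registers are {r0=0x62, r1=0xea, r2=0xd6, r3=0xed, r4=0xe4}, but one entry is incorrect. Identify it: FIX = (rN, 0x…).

[0] flags=1010 → (cmp)
[1] flags=1010 NE?T → r2=0xf9
[2] flags=1010 VC?T → r3=0xed
[3] flags=1010 LE?T → r0=0x9c
[4] flags=1010 → (cmp)
[5] flags=1010 VS?F → skip
[6] flags=1010 NE?T → r2=0xd6
[7] flags=1010 → (cmp)
[8] flags=1010 VS?F → skip
[9] flags=1010 HI?T → r1=0xb2
[10] flags=1010 MI?T → r0=0x62

FIX = (r1, 0xb2)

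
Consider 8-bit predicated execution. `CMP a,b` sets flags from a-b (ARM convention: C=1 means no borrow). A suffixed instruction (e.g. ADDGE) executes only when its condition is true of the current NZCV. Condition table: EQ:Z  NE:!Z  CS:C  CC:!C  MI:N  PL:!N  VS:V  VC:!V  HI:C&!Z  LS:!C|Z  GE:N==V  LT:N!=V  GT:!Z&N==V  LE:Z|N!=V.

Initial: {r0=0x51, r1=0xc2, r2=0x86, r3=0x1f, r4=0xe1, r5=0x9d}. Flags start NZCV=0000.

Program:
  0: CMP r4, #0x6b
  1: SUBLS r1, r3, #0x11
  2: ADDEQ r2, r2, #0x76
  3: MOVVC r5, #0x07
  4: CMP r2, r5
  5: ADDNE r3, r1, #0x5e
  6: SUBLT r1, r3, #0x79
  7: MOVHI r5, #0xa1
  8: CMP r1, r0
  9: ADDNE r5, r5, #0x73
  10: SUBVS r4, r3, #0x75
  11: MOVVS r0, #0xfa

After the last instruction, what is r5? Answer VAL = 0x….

[0] flags=0011 → (cmp)
[1] flags=0011 LS?F → skip
[2] flags=0011 EQ?F → skip
[3] flags=0011 VC?F → skip
[4] flags=1000 → (cmp)
[5] flags=1000 NE?T → r3=0x20
[6] flags=1000 LT?T → r1=0xa7
[7] flags=1000 HI?F → skip
[8] flags=0011 → (cmp)
[9] flags=0011 NE?T → r5=0x10
[10] flags=0011 VS?T → r4=0xab
[11] flags=0011 VS?T → r0=0xfa

VAL = 0x10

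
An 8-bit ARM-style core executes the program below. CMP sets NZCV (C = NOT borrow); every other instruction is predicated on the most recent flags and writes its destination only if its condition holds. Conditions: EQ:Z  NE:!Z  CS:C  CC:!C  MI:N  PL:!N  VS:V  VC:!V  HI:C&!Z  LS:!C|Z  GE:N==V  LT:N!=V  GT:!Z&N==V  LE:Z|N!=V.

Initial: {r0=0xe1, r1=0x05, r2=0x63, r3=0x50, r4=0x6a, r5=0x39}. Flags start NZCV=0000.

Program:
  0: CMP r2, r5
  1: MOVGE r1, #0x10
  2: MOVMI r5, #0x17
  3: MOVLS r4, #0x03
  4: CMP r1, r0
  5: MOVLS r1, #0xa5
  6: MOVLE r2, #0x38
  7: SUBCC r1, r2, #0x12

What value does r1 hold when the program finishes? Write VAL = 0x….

VAL = 0x51

0: ✓ CMP  NZCV=0010
1: ✓ MOVGE  r1←0x10
2: · MOVMI
3: · MOVLS
4: ✓ CMP  NZCV=0000
5: ✓ MOVLS  r1←0xa5
6: · MOVLE
7: ✓ SUBCC  r1←0x51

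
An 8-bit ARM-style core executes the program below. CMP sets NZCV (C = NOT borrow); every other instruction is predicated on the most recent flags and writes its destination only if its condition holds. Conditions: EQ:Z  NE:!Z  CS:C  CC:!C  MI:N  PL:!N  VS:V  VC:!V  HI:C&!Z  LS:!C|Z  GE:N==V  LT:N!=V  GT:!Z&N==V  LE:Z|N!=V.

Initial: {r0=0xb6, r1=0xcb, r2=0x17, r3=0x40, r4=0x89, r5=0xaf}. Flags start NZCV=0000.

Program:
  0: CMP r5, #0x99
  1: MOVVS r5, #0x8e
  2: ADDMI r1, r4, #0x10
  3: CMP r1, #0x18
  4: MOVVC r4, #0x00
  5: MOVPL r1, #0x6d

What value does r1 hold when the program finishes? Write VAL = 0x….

0: ✓ CMP  NZCV=0010
1: · MOVVS
2: · ADDMI
3: ✓ CMP  NZCV=1010
4: ✓ MOVVC  r4←0x00
5: · MOVPL

VAL = 0xcb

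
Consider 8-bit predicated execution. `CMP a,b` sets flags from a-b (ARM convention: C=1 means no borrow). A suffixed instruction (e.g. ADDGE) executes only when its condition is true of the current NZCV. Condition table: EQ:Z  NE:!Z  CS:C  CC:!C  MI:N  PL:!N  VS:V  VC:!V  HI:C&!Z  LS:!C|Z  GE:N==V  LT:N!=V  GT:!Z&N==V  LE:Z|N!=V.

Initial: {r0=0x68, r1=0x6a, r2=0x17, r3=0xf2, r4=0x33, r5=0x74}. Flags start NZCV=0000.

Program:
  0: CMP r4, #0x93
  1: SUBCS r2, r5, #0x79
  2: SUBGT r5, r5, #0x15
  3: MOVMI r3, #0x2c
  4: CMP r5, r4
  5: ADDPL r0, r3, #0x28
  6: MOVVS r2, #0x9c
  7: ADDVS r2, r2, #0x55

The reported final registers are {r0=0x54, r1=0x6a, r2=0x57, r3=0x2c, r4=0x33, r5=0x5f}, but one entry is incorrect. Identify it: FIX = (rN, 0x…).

[0] flags=1001 → (cmp)
[1] flags=1001 CS?F → skip
[2] flags=1001 GT?T → r5=0x5f
[3] flags=1001 MI?T → r3=0x2c
[4] flags=0010 → (cmp)
[5] flags=0010 PL?T → r0=0x54
[6] flags=0010 VS?F → skip
[7] flags=0010 VS?F → skip

FIX = (r2, 0x17)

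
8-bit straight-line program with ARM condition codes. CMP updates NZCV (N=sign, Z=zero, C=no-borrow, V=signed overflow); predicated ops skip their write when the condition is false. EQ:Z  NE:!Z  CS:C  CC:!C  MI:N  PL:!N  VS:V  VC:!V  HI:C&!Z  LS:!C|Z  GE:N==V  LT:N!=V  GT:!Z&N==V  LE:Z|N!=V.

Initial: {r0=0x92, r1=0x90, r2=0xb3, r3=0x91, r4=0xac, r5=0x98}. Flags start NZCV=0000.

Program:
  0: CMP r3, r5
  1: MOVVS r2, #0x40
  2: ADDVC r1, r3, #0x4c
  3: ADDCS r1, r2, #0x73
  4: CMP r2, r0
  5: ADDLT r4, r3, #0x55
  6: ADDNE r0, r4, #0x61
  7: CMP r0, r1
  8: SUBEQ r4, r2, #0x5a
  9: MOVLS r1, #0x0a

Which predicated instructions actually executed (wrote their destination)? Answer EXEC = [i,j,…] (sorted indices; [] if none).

0: ✓ CMP  NZCV=1000
1: · MOVVS
2: ✓ ADDVC  r1←0xdd
3: · ADDCS
4: ✓ CMP  NZCV=0010
5: · ADDLT
6: ✓ ADDNE  r0←0x0d
7: ✓ CMP  NZCV=0000
8: · SUBEQ
9: ✓ MOVLS  r1←0x0a

EXEC = [2,6,9]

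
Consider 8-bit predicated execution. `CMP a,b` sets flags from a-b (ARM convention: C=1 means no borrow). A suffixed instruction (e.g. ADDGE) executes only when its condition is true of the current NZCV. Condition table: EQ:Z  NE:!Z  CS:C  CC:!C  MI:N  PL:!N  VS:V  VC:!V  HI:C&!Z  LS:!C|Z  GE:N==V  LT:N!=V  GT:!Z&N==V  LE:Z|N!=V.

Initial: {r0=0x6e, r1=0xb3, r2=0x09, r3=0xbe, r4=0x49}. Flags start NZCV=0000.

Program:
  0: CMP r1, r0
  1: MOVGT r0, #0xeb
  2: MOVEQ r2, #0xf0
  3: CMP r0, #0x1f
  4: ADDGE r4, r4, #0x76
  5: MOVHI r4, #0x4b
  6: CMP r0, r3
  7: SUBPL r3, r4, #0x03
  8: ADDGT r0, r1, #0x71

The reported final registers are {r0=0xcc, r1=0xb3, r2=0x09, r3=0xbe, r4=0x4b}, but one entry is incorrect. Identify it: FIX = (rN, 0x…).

FIX = (r0, 0x24)

0: ✓ CMP  NZCV=0011
1: · MOVGT
2: · MOVEQ
3: ✓ CMP  NZCV=0010
4: ✓ ADDGE  r4←0xbf
5: ✓ MOVHI  r4←0x4b
6: ✓ CMP  NZCV=1001
7: · SUBPL
8: ✓ ADDGT  r0←0x24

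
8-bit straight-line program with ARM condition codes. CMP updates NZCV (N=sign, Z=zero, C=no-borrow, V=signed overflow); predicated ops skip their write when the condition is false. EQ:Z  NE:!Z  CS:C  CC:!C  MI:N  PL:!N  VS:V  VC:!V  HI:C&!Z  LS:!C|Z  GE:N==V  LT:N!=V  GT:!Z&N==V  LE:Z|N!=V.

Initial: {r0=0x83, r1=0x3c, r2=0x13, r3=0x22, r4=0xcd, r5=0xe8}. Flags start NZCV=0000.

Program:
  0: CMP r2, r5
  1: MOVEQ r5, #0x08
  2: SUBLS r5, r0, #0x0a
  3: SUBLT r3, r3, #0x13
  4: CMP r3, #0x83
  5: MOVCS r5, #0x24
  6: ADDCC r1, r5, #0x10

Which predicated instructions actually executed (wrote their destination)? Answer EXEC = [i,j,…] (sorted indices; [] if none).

[0] flags=0000 → (cmp)
[1] flags=0000 EQ?F → skip
[2] flags=0000 LS?T → r5=0x79
[3] flags=0000 LT?F → skip
[4] flags=1001 → (cmp)
[5] flags=1001 CS?F → skip
[6] flags=1001 CC?T → r1=0x89

EXEC = [2,6]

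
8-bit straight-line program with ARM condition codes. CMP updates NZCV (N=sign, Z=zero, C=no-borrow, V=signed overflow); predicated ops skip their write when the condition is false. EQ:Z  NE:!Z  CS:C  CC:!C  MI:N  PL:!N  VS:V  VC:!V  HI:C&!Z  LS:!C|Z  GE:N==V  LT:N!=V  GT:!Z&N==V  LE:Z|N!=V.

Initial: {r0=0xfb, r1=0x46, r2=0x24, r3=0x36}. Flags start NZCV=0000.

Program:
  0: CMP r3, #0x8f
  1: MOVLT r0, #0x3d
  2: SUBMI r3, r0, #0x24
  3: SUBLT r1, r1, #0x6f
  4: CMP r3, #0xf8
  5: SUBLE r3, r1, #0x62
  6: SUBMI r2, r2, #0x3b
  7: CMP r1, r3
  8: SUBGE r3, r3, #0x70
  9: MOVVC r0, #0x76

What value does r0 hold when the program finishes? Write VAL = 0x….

VAL = 0x76

0: ✓ CMP  NZCV=1001
1: · MOVLT
2: ✓ SUBMI  r3←0xd7
3: · SUBLT
4: ✓ CMP  NZCV=1000
5: ✓ SUBLE  r3←0xe4
6: ✓ SUBMI  r2←0xe9
7: ✓ CMP  NZCV=0000
8: ✓ SUBGE  r3←0x74
9: ✓ MOVVC  r0←0x76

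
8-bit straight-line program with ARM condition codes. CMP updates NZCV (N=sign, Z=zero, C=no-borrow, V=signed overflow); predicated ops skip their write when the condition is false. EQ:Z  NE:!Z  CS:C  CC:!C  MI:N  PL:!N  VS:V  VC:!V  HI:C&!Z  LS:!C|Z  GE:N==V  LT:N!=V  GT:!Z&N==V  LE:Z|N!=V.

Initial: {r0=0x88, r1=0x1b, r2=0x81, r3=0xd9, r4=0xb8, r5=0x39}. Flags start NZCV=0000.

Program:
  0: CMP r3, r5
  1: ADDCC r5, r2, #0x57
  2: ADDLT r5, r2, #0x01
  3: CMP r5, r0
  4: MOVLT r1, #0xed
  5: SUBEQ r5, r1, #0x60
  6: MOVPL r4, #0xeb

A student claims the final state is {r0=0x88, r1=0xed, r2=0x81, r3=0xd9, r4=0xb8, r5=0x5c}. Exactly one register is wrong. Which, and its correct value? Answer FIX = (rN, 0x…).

[0] flags=1010 → (cmp)
[1] flags=1010 CC?F → skip
[2] flags=1010 LT?T → r5=0x82
[3] flags=1000 → (cmp)
[4] flags=1000 LT?T → r1=0xed
[5] flags=1000 EQ?F → skip
[6] flags=1000 PL?F → skip

FIX = (r5, 0x82)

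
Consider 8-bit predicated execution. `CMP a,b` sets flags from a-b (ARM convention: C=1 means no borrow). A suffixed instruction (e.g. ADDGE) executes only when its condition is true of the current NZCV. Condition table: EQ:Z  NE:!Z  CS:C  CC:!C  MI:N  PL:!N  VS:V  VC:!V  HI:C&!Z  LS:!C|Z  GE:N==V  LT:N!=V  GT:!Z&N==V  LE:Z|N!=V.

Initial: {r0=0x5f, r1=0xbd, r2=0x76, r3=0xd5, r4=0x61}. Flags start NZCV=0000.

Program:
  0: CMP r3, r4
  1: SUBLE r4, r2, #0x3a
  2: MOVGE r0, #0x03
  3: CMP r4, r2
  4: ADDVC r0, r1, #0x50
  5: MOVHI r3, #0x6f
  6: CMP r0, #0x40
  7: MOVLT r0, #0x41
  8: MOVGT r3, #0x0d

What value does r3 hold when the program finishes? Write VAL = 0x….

0: ✓ CMP  NZCV=0011
1: ✓ SUBLE  r4←0x3c
2: · MOVGE
3: ✓ CMP  NZCV=1000
4: ✓ ADDVC  r0←0x0d
5: · MOVHI
6: ✓ CMP  NZCV=1000
7: ✓ MOVLT  r0←0x41
8: · MOVGT

VAL = 0xd5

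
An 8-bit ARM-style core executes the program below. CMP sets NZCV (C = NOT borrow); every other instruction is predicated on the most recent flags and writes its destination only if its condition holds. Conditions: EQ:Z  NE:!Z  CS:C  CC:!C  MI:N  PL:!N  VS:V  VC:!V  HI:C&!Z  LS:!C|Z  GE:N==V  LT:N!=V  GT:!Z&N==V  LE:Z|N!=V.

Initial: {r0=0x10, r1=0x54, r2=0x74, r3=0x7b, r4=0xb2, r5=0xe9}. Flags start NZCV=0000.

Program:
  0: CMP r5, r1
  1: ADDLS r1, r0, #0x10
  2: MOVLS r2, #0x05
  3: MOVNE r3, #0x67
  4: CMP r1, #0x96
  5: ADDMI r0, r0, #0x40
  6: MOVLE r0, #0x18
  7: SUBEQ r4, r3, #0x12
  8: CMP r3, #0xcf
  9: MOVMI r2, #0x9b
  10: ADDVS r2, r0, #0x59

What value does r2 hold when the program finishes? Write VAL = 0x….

[0] flags=1010 → (cmp)
[1] flags=1010 LS?F → skip
[2] flags=1010 LS?F → skip
[3] flags=1010 NE?T → r3=0x67
[4] flags=1001 → (cmp)
[5] flags=1001 MI?T → r0=0x50
[6] flags=1001 LE?F → skip
[7] flags=1001 EQ?F → skip
[8] flags=1001 → (cmp)
[9] flags=1001 MI?T → r2=0x9b
[10] flags=1001 VS?T → r2=0xa9

VAL = 0xa9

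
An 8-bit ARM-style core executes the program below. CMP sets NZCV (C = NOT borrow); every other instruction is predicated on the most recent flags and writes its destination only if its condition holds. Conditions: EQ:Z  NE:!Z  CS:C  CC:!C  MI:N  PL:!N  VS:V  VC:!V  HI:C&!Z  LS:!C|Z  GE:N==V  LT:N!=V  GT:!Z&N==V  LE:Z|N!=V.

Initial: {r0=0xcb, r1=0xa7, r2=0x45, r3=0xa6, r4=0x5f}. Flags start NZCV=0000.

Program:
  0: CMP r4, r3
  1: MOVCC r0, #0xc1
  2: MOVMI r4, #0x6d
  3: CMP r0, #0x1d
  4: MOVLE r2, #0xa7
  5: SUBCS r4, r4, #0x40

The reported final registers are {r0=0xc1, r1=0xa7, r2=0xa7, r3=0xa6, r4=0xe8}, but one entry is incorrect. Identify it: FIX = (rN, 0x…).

FIX = (r4, 0x2d)

[0] flags=1001 → (cmp)
[1] flags=1001 CC?T → r0=0xc1
[2] flags=1001 MI?T → r4=0x6d
[3] flags=1010 → (cmp)
[4] flags=1010 LE?T → r2=0xa7
[5] flags=1010 CS?T → r4=0x2d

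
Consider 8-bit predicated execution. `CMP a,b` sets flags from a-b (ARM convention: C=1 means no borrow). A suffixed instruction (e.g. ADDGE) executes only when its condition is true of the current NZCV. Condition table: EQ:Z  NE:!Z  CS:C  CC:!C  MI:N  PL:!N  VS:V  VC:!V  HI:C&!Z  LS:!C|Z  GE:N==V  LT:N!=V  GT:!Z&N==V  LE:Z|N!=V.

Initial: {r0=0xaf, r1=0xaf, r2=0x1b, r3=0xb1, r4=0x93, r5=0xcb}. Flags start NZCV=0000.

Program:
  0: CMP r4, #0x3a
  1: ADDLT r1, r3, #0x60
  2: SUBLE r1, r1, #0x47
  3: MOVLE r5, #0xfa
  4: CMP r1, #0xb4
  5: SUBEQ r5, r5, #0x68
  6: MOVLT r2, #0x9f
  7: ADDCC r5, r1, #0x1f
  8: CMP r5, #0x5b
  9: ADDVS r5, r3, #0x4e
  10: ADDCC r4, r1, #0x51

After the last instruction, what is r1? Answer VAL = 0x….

0: ✓ CMP  NZCV=0011
1: ✓ ADDLT  r1←0x11
2: ✓ SUBLE  r1←0xca
3: ✓ MOVLE  r5←0xfa
4: ✓ CMP  NZCV=0010
5: · SUBEQ
6: · MOVLT
7: · ADDCC
8: ✓ CMP  NZCV=1010
9: · ADDVS
10: · ADDCC

VAL = 0xca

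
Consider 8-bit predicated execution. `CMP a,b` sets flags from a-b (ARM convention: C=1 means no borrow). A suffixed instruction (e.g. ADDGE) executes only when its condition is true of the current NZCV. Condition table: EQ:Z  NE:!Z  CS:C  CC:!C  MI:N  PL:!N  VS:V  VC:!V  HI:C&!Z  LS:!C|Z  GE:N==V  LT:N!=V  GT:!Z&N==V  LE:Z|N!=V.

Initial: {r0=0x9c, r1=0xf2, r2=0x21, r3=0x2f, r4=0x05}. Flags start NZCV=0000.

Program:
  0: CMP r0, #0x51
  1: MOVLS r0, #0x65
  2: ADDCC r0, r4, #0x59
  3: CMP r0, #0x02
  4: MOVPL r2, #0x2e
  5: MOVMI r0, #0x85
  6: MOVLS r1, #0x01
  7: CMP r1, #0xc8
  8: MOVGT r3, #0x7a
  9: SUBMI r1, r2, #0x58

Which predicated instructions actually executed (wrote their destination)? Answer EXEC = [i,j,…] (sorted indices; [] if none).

EXEC = [5,8]

[0] flags=0011 → (cmp)
[1] flags=0011 LS?F → skip
[2] flags=0011 CC?F → skip
[3] flags=1010 → (cmp)
[4] flags=1010 PL?F → skip
[5] flags=1010 MI?T → r0=0x85
[6] flags=1010 LS?F → skip
[7] flags=0010 → (cmp)
[8] flags=0010 GT?T → r3=0x7a
[9] flags=0010 MI?F → skip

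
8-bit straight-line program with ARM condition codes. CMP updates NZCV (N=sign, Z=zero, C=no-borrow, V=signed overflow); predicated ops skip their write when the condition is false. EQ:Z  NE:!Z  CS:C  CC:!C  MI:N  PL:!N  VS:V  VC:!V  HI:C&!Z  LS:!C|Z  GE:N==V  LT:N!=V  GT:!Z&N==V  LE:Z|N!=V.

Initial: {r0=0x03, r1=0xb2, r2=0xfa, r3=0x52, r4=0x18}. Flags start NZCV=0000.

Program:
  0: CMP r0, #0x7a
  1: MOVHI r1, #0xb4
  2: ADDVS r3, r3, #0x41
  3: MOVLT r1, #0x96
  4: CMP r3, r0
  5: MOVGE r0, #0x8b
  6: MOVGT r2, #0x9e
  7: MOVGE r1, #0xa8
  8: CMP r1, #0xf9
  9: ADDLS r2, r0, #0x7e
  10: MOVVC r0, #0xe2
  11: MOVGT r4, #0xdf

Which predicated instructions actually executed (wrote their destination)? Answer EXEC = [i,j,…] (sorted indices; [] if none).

[0] flags=1000 → (cmp)
[1] flags=1000 HI?F → skip
[2] flags=1000 VS?F → skip
[3] flags=1000 LT?T → r1=0x96
[4] flags=0010 → (cmp)
[5] flags=0010 GE?T → r0=0x8b
[6] flags=0010 GT?T → r2=0x9e
[7] flags=0010 GE?T → r1=0xa8
[8] flags=1000 → (cmp)
[9] flags=1000 LS?T → r2=0x09
[10] flags=1000 VC?T → r0=0xe2
[11] flags=1000 GT?F → skip

EXEC = [3,5,6,7,9,10]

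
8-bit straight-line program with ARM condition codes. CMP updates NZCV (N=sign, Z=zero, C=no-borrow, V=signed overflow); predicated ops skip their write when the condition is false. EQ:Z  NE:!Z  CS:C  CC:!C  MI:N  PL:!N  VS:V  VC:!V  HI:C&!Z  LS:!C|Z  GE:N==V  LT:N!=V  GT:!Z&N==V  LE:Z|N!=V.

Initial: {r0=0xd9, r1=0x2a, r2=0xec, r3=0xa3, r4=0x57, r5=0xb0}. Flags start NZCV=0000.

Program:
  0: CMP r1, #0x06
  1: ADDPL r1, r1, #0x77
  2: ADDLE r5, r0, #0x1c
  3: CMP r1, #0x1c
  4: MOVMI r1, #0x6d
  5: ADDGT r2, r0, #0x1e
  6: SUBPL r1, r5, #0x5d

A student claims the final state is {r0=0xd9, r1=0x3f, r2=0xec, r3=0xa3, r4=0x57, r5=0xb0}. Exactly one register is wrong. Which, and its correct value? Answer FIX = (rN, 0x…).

0: ✓ CMP  NZCV=0010
1: ✓ ADDPL  r1←0xa1
2: · ADDLE
3: ✓ CMP  NZCV=1010
4: ✓ MOVMI  r1←0x6d
5: · ADDGT
6: · SUBPL

FIX = (r1, 0x6d)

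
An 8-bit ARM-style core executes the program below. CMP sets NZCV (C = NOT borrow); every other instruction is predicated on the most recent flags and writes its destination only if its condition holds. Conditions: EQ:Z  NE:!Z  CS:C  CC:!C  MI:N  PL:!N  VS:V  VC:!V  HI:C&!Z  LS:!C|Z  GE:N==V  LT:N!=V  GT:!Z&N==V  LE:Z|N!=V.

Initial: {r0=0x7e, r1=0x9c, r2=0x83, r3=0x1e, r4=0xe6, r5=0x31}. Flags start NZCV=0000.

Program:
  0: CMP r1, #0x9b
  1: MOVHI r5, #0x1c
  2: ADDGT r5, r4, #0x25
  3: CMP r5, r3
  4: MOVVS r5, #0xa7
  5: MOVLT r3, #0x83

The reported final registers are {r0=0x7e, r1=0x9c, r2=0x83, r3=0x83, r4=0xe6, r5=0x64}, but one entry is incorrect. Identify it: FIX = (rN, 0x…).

0: ✓ CMP  NZCV=0010
1: ✓ MOVHI  r5←0x1c
2: ✓ ADDGT  r5←0x0b
3: ✓ CMP  NZCV=1000
4: · MOVVS
5: ✓ MOVLT  r3←0x83

FIX = (r5, 0x0b)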